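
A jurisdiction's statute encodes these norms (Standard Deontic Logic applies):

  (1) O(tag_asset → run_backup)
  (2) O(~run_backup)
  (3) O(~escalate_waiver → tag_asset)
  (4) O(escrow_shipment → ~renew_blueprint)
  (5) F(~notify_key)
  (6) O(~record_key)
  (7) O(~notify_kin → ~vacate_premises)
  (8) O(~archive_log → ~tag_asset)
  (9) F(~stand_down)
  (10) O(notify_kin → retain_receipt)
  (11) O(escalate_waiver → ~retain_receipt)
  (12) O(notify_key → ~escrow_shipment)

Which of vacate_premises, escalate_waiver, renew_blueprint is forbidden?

Premise 2 states O(~run_backup) outright.
Premise 1, O(tag_asset → run_backup), contraposes to O(~run_backup → ~tag_asset); with O(~run_backup) we get O(~tag_asset).
Premise 3 is O(~escalate_waiver → tag_asset); contrapositively O(~tag_asset → escalate_waiver). Since O(~tag_asset) holds, K gives O(escalate_waiver).
Premise 11 is O(escalate_waiver → ~retain_receipt); since O(escalate_waiver), deontic closure gives O(~retain_receipt).
The contrapositive of premise 10 (O(notify_kin → retain_receipt)) is O(~retain_receipt → ~notify_kin), and O(~retain_receipt) is already established, so O(~notify_kin).
From O(~notify_kin) and premise 7, O(~notify_kin → ~vacate_premises), we obtain O(~vacate_premises).
So O(~vacate_premises) holds, i.e. vacate_premises is forbidden. None of the other listed options is forbidden under the premises.

vacate_premises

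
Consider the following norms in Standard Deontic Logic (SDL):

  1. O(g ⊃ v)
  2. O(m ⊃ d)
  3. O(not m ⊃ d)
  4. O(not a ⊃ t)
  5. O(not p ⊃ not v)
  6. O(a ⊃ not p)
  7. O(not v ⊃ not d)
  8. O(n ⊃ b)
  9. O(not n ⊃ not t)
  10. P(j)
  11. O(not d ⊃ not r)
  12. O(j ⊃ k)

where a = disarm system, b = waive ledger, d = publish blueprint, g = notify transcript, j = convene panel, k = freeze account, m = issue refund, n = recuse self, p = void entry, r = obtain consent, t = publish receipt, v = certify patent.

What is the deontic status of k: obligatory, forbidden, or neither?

Premise 12 is O(j ⊃ k), but O(j) is not derivable from the premises (the permission P(j) asserts only not O(not j), not O(j)), so it does not yield O(k).
No premise or chain of K-axiom applications forces O(k), and none forces O(not k). So k is neither obligatory nor forbidden under these norms.

Neither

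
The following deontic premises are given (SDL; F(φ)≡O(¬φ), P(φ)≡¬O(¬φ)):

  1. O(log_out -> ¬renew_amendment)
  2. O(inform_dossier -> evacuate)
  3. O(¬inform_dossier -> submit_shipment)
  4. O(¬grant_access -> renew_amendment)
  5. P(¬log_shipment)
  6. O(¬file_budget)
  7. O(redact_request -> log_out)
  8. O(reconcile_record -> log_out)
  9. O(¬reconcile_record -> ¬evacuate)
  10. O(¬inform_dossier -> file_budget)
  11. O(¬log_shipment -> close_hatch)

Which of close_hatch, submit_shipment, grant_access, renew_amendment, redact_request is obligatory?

grant_access

Premise 6 gives O(¬file_budget).
Premise 10 is O(¬inform_dossier -> file_budget); contrapositively O(¬file_budget -> inform_dossier). Since O(¬file_budget) holds, K gives O(inform_dossier).
From O(inform_dossier) and premise 2, O(inform_dossier -> evacuate), we obtain O(evacuate).
The contrapositive of premise 9 (O(¬reconcile_record -> ¬evacuate)) is O(evacuate -> reconcile_record), and O(evacuate) is already established, so O(reconcile_record).
From O(reconcile_record) and premise 8, O(reconcile_record -> log_out), we obtain O(log_out).
Applying K to premise 1 (O(log_out -> ¬renew_amendment)) and O(log_out) yields O(¬renew_amendment).
The contrapositive of premise 4 (O(¬grant_access -> renew_amendment)) is O(¬renew_amendment -> grant_access), and O(¬renew_amendment) is already established, so O(grant_access).
So O(grant_access) holds — grant_access is obligatory. None of the other listed options is made obligatory by any chain of premises.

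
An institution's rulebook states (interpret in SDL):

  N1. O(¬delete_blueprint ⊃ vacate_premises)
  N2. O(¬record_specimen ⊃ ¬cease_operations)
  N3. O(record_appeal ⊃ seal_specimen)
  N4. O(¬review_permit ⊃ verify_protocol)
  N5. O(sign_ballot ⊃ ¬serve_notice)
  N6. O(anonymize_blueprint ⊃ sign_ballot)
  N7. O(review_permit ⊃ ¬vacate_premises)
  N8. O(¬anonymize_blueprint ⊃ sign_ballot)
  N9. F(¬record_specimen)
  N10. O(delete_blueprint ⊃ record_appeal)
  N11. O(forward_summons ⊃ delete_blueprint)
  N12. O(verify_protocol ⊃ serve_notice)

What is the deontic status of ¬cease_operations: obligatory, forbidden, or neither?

Premise 2 is O(¬record_specimen ⊃ ¬cease_operations), but O(¬record_specimen) is not derivable from the premises, so it does not yield O(¬cease_operations).
No premise or chain of K-axiom applications forces O(¬cease_operations), and none forces O(cease_operations). So ¬cease_operations is neither obligatory nor forbidden under these norms.

Neither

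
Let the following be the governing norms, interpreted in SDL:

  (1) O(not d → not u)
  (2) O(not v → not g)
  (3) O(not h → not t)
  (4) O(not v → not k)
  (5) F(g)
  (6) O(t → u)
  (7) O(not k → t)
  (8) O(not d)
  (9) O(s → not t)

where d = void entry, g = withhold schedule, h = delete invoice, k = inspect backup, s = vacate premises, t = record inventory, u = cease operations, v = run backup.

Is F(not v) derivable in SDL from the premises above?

Yes

From premise 8 we have O(not d).
With premise 1, O(not d → not u), the K-axiom yields O(not u).
Premise 6, O(t → u), contraposes to O(not u → not t); with O(not u) we get O(not t).
The contrapositive of premise 7 (O(not k → t)) is O(not t → k), and O(not t) is already established, so O(k).
Premise 4, O(not v → not k), contraposes to O(k → v); with O(k) we get O(v).
Premises 2, 3, 5, 9 do not contribute to this derivation.
So O(v) holds, i.e. F(not v). The claim follows.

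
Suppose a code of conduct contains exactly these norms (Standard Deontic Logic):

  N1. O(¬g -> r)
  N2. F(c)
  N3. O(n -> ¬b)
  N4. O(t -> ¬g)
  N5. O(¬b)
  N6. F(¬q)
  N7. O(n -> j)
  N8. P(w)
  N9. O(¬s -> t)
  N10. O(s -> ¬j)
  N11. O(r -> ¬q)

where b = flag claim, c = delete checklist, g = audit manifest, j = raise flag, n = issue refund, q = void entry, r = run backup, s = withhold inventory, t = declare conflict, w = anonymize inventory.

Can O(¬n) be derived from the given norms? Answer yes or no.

Premise 6, F(¬q), is equivalent to O(q).
Premise 11 is O(r -> ¬q); contrapositively O(q -> ¬r). Since O(q) holds, K gives O(¬r).
Premise 1, O(¬g -> r), contraposes to O(¬r -> g); with O(¬r) we get O(g).
Premise 4, O(t -> ¬g), contraposes to O(g -> ¬t); with O(g) we get O(¬t).
Premise 9, O(¬s -> t), contraposes to O(¬t -> s); with O(¬t) we get O(s).
From O(s) and premise 10, O(s -> ¬j), we obtain O(¬j).
Premise 7, O(n -> j), contraposes to O(¬j -> ¬n); with O(¬j) we get O(¬n).
Premises 2, 3, 5, 8 do not contribute to this derivation.
So O(¬n) follows.

Yes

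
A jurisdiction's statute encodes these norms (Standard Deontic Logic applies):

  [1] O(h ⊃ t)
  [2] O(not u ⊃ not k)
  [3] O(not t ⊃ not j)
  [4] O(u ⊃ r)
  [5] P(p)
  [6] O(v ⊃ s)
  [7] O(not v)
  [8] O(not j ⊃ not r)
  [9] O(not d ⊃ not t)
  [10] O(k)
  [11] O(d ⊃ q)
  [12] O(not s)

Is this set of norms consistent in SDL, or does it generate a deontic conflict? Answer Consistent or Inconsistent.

Premise 6 is O(v ⊃ s), but O(v) is not derivable from the premises, so it does not yield O(s).
So O(s) is not derivable, and the apparent clash with O(not s) does not arise.
A world satisfying every obligation exists (e.g. d=true, h=false, j=true, k=true, p=false, q=true, r=true, s=false, t=true, u=true, v=false); no atom is both obligatory and forbidden, so the set is consistent.

Consistent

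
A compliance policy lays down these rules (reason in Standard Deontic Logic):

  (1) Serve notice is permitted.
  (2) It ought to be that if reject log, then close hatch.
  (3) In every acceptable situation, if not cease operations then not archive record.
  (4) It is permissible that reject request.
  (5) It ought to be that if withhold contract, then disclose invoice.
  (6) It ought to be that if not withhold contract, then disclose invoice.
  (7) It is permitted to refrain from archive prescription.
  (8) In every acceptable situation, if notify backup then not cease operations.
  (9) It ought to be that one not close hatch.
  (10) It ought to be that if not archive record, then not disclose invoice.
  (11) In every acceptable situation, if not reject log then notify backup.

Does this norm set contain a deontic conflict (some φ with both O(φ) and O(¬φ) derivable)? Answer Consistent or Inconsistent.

Inconsistent

By case analysis on withhold_contract: premise 5 gives O(withhold_contract → disclose_invoice) and premise 6 gives O(¬withhold_contract → disclose_invoice), so O(disclose_invoice) either way.
The contrapositive of premise 10 (O(¬archive_record → ¬disclose_invoice)) is O(disclose_invoice → archive_record), and O(disclose_invoice) is already established, so O(archive_record).
Premise 3, O(¬cease_operations → ¬archive_record), contraposes to O(archive_record → cease_operations); with O(archive_record) we get O(cease_operations).
Premise 8, O(notify_backup → ¬cease_operations), contraposes to O(cease_operations → ¬notify_backup); with O(cease_operations) we get O(¬notify_backup).
Premise 11 is O(¬reject_log → notify_backup); contrapositively O(¬notify_backup → reject_log). Since O(¬notify_backup) holds, K gives O(reject_log).
Applying K to premise 2 (O(reject_log → close_hatch)) and O(reject_log) yields O(close_hatch).
Yet premise 9 states O(¬close_hatch).
We now have both O(close_hatch) and O(¬close_hatch) — close_hatch is simultaneously obligatory and forbidden, violating the D-axiom.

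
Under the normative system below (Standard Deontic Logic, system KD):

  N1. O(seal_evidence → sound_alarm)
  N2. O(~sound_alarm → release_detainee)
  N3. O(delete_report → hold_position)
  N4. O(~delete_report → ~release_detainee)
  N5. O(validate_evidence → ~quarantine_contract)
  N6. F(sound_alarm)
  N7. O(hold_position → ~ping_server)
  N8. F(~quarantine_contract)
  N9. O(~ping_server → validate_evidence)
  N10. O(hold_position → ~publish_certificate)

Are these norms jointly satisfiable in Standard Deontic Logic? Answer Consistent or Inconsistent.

Inconsistent

Premise 8, F(~quarantine_contract), is equivalent to O(quarantine_contract).
Premise 5 is O(validate_evidence → ~quarantine_contract); contrapositively O(quarantine_contract → ~validate_evidence). Since O(quarantine_contract) holds, K gives O(~validate_evidence).
Premise 9, O(~ping_server → validate_evidence), contraposes to O(~validate_evidence → ping_server); with O(~validate_evidence) we get O(ping_server).
Premise 7 is O(hold_position → ~ping_server); contrapositively O(ping_server → ~hold_position). Since O(ping_server) holds, K gives O(~hold_position).
Premise 3, O(delete_report → hold_position), contraposes to O(~hold_position → ~delete_report); with O(~hold_position) we get O(~delete_report).
From O(~delete_report) and premise 4, O(~delete_report → ~release_detainee), we obtain O(~release_detainee).
Premise 2, O(~sound_alarm → release_detainee), contraposes to O(~release_detainee → sound_alarm); with O(~release_detainee) we get O(sound_alarm).
Yet premise 6 is F(sound_alarm), i.e. O(~sound_alarm).
We now have both O(sound_alarm) and O(~sound_alarm) — sound_alarm is simultaneously obligatory and forbidden, violating the D-axiom.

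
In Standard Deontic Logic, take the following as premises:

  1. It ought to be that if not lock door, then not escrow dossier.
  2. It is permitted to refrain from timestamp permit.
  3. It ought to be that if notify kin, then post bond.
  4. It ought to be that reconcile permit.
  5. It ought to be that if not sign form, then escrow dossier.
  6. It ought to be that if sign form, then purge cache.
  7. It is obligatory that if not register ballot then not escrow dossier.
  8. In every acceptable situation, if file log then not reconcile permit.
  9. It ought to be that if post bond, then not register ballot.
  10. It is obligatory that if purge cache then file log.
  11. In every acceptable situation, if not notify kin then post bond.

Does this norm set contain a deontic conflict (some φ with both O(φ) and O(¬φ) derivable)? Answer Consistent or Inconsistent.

Inconsistent

By case analysis on notify_kin: premise 3 gives O(notify_kin → post_bond) and premise 11 gives O(¬notify_kin → post_bond), so O(post_bond) either way.
From O(post_bond) and premise 9, O(post_bond → ¬register_ballot), we obtain O(¬register_ballot).
From O(¬register_ballot) and premise 7, O(¬register_ballot → ¬escrow_dossier), we obtain O(¬escrow_dossier).
The contrapositive of premise 5 (O(¬sign_form → escrow_dossier)) is O(¬escrow_dossier → sign_form), and O(¬escrow_dossier) is already established, so O(sign_form).
Applying K to premise 6 (O(sign_form → purge_cache)) and O(sign_form) yields O(purge_cache).
From O(purge_cache) and premise 10, O(purge_cache → file_log), we obtain O(file_log).
Applying K to premise 8 (O(file_log → ¬reconcile_permit)) and O(file_log) yields O(¬reconcile_permit).
Yet premise 4 states O(reconcile_permit).
We now have both O(¬reconcile_permit) and O(reconcile_permit) — reconcile_permit is simultaneously obligatory and forbidden, violating the D-axiom.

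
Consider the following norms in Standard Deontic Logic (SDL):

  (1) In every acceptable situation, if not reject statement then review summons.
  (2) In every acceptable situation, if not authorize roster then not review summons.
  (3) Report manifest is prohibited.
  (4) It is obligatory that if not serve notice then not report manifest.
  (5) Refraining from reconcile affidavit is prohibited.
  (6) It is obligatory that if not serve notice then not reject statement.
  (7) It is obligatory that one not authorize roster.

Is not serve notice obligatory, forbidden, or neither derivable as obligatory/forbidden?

Premise 7 gives O(¬authorize_roster).
From O(¬authorize_roster) and premise 2, O(¬authorize_roster → ¬review_summons), we obtain O(¬review_summons).
Premise 1, O(¬reject_statement → review_summons), contraposes to O(¬review_summons → reject_statement); with O(¬review_summons) we get O(reject_statement).
Premise 6 is O(¬serve_notice → ¬reject_statement); contrapositively O(reject_statement → serve_notice). Since O(reject_statement) holds, K gives O(serve_notice).
Premises 3, 4, 5 do not contribute to this derivation.
Thus O(serve_notice), which is F(¬serve_notice): ¬serve_notice is forbidden.

Forbidden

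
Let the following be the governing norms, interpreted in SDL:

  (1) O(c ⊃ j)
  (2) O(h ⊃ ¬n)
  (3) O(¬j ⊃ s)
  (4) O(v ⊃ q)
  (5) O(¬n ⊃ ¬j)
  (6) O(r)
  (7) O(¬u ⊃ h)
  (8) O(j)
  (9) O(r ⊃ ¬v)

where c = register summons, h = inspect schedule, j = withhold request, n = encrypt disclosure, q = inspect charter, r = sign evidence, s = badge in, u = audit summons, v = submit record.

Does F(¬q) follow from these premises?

No

Premise 4 is O(v ⊃ q), but O(v) is not derivable from the premises, so it does not yield O(q).
No other premise forces O(q). An ideal world satisfying every premise can still have ¬q true, so F(¬q) is not derivable.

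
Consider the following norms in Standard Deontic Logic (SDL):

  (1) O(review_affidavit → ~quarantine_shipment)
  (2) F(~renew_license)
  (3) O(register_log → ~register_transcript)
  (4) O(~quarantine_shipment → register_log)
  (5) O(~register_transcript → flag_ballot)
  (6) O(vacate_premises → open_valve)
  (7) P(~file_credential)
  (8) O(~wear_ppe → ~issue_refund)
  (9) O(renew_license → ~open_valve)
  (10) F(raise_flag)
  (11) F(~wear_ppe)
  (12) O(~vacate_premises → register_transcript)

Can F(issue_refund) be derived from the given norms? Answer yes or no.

No

Premise 8 is O(~wear_ppe → ~issue_refund), but O(~wear_ppe) is not derivable from the premises, so it does not yield O(~issue_refund).
No other premise forces O(~issue_refund). An ideal world satisfying every premise can still have issue_refund true, so F(issue_refund) is not derivable.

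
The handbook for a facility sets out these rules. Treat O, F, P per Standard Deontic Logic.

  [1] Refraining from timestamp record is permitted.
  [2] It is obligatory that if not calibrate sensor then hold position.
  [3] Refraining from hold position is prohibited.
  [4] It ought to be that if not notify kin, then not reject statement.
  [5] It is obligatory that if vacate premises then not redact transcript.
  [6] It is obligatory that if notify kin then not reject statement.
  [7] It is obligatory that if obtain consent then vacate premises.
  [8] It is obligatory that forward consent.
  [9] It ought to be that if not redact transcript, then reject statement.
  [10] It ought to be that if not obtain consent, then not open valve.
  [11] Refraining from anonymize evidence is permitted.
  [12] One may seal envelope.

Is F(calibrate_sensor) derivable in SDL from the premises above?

Premise 2 is O(¬calibrate_sensor → hold_position); even if O(hold_position) held, inferring O(¬calibrate_sensor) would be affirming the consequent — invalid.
No other premise forces O(¬calibrate_sensor). An ideal world satisfying every premise can still have calibrate_sensor true, so F(calibrate_sensor) is not derivable.

No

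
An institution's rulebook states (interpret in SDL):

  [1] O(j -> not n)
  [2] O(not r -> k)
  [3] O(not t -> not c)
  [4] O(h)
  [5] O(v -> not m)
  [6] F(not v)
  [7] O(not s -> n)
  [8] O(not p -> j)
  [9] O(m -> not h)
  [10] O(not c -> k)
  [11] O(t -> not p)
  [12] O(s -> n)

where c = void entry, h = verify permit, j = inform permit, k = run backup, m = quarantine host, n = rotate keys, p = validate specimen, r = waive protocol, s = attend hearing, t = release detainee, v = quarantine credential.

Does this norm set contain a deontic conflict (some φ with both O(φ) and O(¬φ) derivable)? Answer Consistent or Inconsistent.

Consistent

Premise 9 is O(m -> not h), but O(m) is not derivable from the premises, so it does not yield O(not h).
So O(not h) is not derivable, and the apparent clash with O(h) does not arise.
A world satisfying every obligation exists (e.g. c=false, h=true, j=false, k=true, m=false, n=true, p=true, r=false, s=false, t=false, v=true); no atom is both obligatory and forbidden, so the set is consistent.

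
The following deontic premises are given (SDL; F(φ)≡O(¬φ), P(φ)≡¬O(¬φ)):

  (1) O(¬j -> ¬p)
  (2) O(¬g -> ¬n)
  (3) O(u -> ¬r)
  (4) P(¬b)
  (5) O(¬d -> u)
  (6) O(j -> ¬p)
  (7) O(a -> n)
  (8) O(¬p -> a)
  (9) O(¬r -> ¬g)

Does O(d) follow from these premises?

Premises 1 and 6 cover both cases: O(¬j -> ¬p) and O(j -> ¬p). Since ¬j ∨ j is a tautology, O(¬p) follows.
From O(¬p) and premise 8, O(¬p -> a), we obtain O(a).
Premise 7 is O(a -> n); since O(a), deontic closure gives O(n).
The contrapositive of premise 2 (O(¬g -> ¬n)) is O(n -> g), and O(n) is already established, so O(g).
The contrapositive of premise 9 (O(¬r -> ¬g)) is O(g -> r), and O(g) is already established, so O(r).
The contrapositive of premise 3 (O(u -> ¬r)) is O(r -> ¬u), and O(r) is already established, so O(¬u).
Premise 5, O(¬d -> u), contraposes to O(¬u -> d); with O(¬u) we get O(d).
Premise 4 does not contribute to this derivation.
So O(d) follows.

Yes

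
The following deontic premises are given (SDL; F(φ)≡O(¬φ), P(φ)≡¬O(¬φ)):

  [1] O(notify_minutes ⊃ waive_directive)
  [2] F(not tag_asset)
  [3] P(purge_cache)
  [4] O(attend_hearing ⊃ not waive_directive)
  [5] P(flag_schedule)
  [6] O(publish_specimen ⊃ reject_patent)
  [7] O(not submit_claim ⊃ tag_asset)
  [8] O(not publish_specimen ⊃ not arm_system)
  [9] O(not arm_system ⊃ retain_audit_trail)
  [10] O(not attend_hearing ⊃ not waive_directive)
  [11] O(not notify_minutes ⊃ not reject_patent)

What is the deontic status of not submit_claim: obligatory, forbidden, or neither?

Premise 7 is O(not submit_claim ⊃ tag_asset); even if O(tag_asset) held, inferring O(not submit_claim) would be affirming the consequent — invalid.
No premise or chain of K-axiom applications forces O(not submit_claim), and none forces O(submit_claim). So not submit_claim is neither obligatory nor forbidden under these norms.

Neither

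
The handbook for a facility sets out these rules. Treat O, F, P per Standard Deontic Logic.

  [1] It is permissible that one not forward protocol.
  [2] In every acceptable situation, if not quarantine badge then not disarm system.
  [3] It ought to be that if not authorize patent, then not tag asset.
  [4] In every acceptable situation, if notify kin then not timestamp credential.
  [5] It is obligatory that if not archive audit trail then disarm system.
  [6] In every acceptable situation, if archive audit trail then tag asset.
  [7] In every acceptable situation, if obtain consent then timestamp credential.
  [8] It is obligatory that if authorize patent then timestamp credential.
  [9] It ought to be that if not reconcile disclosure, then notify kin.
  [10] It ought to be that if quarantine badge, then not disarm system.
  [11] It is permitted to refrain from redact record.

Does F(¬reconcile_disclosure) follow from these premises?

Premises 10 and 2 are O(quarantine_badge → ¬disarm_system) and O(¬quarantine_badge → ¬disarm_system); every ideal world satisfies quarantine_badge or ¬quarantine_badge, so in either case ¬disarm_system holds — hence O(¬disarm_system).
The contrapositive of premise 5 (O(¬archive_audit_trail → disarm_system)) is O(¬disarm_system → archive_audit_trail), and O(¬disarm_system) is already established, so O(archive_audit_trail).
With premise 6, O(archive_audit_trail → tag_asset), the K-axiom yields O(tag_asset).
Premise 3 is O(¬authorize_patent → ¬tag_asset); contrapositively O(tag_asset → authorize_patent). Since O(tag_asset) holds, K gives O(authorize_patent).
Applying K to premise 8 (O(authorize_patent → timestamp_credential)) and O(authorize_patent) yields O(timestamp_credential).
Premise 4 is O(notify_kin → ¬timestamp_credential); contrapositively O(timestamp_credential → ¬notify_kin). Since O(timestamp_credential) holds, K gives O(¬notify_kin).
The contrapositive of premise 9 (O(¬reconcile_disclosure → notify_kin)) is O(¬notify_kin → reconcile_disclosure), and O(¬notify_kin) is already established, so O(reconcile_disclosure).
Premises 1, 7, 11 do not contribute to this derivation.
So O(reconcile_disclosure) holds, i.e. F(¬reconcile_disclosure). The claim follows.

Yes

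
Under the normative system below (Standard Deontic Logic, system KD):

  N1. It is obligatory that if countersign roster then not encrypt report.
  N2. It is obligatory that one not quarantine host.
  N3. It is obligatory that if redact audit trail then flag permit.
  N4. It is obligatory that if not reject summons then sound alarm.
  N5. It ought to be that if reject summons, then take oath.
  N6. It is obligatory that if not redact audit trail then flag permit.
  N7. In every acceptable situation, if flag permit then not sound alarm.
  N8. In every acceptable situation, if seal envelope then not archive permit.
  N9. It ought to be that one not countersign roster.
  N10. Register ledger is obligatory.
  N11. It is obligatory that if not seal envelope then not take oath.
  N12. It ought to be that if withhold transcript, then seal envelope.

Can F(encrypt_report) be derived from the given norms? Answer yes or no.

Premise 1 is O(countersign_roster → ¬encrypt_report), but O(countersign_roster) is not derivable from the premises, so it does not yield O(¬encrypt_report).
No other premise forces O(¬encrypt_report). An ideal world satisfying every premise can still have encrypt_report true, so F(encrypt_report) is not derivable.

No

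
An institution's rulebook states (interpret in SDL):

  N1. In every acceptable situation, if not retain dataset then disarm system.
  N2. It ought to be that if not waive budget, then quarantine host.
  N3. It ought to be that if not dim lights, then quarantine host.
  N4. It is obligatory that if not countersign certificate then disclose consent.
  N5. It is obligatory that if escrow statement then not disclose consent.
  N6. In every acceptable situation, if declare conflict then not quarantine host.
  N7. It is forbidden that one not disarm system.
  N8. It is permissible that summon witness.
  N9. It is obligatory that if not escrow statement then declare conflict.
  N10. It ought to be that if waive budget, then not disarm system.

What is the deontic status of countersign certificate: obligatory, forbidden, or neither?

Obligatory

Premise 7, F(¬disarm_system), is equivalent to O(disarm_system).
Premise 10, O(waive_budget → ¬disarm_system), contraposes to O(disarm_system → ¬waive_budget); with O(disarm_system) we get O(¬waive_budget).
Applying K to premise 2 (O(¬waive_budget → quarantine_host)) and O(¬waive_budget) yields O(quarantine_host).
Premise 6 is O(declare_conflict → ¬quarantine_host); contrapositively O(quarantine_host → ¬declare_conflict). Since O(quarantine_host) holds, K gives O(¬declare_conflict).
The contrapositive of premise 9 (O(¬escrow_statement → declare_conflict)) is O(¬declare_conflict → escrow_statement), and O(¬declare_conflict) is already established, so O(escrow_statement).
Applying K to premise 5 (O(escrow_statement → ¬disclose_consent)) and O(escrow_statement) yields O(¬disclose_consent).
Premise 4 is O(¬countersign_certificate → disclose_consent); contrapositively O(¬disclose_consent → countersign_certificate). Since O(¬disclose_consent) holds, K gives O(countersign_certificate).
Premises 1, 3, 8 do not contribute to this derivation.
Hence countersign_certificate is obligatory.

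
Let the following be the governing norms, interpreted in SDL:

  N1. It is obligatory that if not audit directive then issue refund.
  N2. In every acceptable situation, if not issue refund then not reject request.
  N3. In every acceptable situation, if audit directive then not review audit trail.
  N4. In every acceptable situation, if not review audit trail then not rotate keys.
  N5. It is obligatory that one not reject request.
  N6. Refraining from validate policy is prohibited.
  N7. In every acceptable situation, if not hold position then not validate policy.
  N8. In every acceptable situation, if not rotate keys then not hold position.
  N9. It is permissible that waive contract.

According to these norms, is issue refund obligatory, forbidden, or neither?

Premise 6, F(¬validate_policy), is equivalent to O(validate_policy).
Premise 7, O(¬hold_position → ¬validate_policy), contraposes to O(validate_policy → hold_position); with O(validate_policy) we get O(hold_position).
The contrapositive of premise 8 (O(¬rotate_keys → ¬hold_position)) is O(hold_position → rotate_keys), and O(hold_position) is already established, so O(rotate_keys).
Premise 4, O(¬review_audit_trail → ¬rotate_keys), contraposes to O(rotate_keys → review_audit_trail); with O(rotate_keys) we get O(review_audit_trail).
Premise 3 is O(audit_directive → ¬review_audit_trail); contrapositively O(review_audit_trail → ¬audit_directive). Since O(review_audit_trail) holds, K gives O(¬audit_directive).
From O(¬audit_directive) and premise 1, O(¬audit_directive → issue_refund), we obtain O(issue_refund).
Premises 2, 5, 9 do not contribute to this derivation.
Hence issue_refund is obligatory.

Obligatory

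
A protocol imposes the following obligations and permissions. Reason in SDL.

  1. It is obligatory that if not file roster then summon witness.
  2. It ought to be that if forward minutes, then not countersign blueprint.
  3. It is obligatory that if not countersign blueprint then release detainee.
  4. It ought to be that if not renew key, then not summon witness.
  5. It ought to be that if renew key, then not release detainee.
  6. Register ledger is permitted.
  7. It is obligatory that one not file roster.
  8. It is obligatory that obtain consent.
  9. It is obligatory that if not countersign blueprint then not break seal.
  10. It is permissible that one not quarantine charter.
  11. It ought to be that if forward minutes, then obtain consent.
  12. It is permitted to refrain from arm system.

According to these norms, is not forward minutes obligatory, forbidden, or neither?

From premise 7 we have O(¬file_roster).
Applying K to premise 1 (O(¬file_roster → summon_witness)) and O(¬file_roster) yields O(summon_witness).
The contrapositive of premise 4 (O(¬renew_key → ¬summon_witness)) is O(summon_witness → renew_key), and O(summon_witness) is already established, so O(renew_key).
Applying K to premise 5 (O(renew_key → ¬release_detainee)) and O(renew_key) yields O(¬release_detainee).
Premise 3 is O(¬countersign_blueprint → release_detainee); contrapositively O(¬release_detainee → countersign_blueprint). Since O(¬release_detainee) holds, K gives O(countersign_blueprint).
Premise 2, O(forward_minutes → ¬countersign_blueprint), contraposes to O(countersign_blueprint → ¬forward_minutes); with O(countersign_blueprint) we get O(¬forward_minutes).
Premises 6, 8, 9, 10, 11, 12 do not contribute to this derivation.
Hence ¬forward_minutes is obligatory.

Obligatory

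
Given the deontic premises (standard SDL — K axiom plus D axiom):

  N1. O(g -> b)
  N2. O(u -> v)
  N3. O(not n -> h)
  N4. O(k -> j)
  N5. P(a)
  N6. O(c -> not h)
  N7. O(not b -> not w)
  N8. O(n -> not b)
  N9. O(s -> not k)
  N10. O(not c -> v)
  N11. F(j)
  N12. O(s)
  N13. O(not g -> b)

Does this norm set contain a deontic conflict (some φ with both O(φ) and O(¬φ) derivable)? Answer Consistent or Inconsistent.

Consistent

Premise 4 is O(k -> j), but O(k) is not derivable from the premises, so it does not yield O(j).
So O(j) is not derivable, and the apparent clash with O(not j) does not arise.
A world satisfying every obligation exists (e.g. a=false, b=true, c=false, g=false, h=true, j=false, k=false, n=false, s=true, u=false, v=true, w=false); no atom is both obligatory and forbidden, so the set is consistent.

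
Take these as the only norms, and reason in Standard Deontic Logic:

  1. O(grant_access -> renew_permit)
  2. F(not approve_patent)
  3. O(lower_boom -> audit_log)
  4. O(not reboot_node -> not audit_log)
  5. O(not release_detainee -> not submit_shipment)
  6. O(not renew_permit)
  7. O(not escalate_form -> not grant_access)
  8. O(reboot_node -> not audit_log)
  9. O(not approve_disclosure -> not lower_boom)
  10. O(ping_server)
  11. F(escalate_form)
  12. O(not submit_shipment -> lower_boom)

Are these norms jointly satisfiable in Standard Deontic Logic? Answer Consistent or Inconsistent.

Consistent

Premise 1 is O(grant_access -> renew_permit), but O(grant_access) is not derivable from the premises, so it does not yield O(renew_permit).
So O(renew_permit) is not derivable, and the apparent clash with O(not renew_permit) does not arise.
A world satisfying every obligation exists (e.g. approve_disclosure=false, approve_patent=true, audit_log=false, escalate_form=false, grant_access=false, lower_boom=false, ping_server=true, reboot_node=false, release_detainee=true, renew_permit=false, submit_shipment=true); no atom is both obligatory and forbidden, so the set is consistent.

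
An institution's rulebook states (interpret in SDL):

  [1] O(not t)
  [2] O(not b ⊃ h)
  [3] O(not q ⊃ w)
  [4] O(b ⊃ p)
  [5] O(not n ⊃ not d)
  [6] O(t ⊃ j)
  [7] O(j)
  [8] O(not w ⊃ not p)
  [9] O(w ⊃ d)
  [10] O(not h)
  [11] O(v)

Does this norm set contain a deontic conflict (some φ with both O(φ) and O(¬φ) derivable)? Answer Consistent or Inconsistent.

Premise 6 is O(t ⊃ j); even if O(j) held, inferring O(t) would be affirming the consequent — invalid.
So O(t) is not derivable, and the apparent clash with O(not t) does not arise.
A world satisfying every obligation exists (e.g. b=true, d=true, h=false, j=true, n=true, p=true, q=false, t=false, v=true, w=true); no atom is both obligatory and forbidden, so the set is consistent.

Consistent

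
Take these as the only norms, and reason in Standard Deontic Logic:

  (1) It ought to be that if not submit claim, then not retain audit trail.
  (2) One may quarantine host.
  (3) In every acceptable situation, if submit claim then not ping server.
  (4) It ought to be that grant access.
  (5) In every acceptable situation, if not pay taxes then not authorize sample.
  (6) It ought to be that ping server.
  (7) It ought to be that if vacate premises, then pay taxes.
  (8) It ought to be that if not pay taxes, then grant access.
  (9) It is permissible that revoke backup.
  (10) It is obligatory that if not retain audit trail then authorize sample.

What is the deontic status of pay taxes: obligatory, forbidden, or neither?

Obligatory

Premise 6 states O(ping_server) outright.
Premise 3 is O(submit_claim → ¬ping_server); contrapositively O(ping_server → ¬submit_claim). Since O(ping_server) holds, K gives O(¬submit_claim).
With premise 1, O(¬submit_claim → ¬retain_audit_trail), the K-axiom yields O(¬retain_audit_trail).
Premise 10 is O(¬retain_audit_trail → authorize_sample); since O(¬retain_audit_trail), deontic closure gives O(authorize_sample).
Premise 5 is O(¬pay_taxes → ¬authorize_sample); contrapositively O(authorize_sample → pay_taxes). Since O(authorize_sample) holds, K gives O(pay_taxes).
Premises 2, 4, 7, 8, 9 do not contribute to this derivation.
Hence pay_taxes is obligatory.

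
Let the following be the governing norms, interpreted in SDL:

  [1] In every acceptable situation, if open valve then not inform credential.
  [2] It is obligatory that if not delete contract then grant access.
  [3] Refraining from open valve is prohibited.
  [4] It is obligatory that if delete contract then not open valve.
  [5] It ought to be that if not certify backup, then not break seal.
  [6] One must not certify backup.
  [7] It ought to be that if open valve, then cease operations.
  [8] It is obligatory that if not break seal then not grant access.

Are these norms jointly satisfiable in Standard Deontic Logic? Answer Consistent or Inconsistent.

Inconsistent

F(certify_backup) at premise 6 means O(¬certify_backup).
Applying K to premise 5 (O(¬certify_backup → ¬break_seal)) and O(¬certify_backup) yields O(¬break_seal).
From O(¬break_seal) and premise 8, O(¬break_seal → ¬grant_access), we obtain O(¬grant_access).
Premise 2, O(¬delete_contract → grant_access), contraposes to O(¬grant_access → delete_contract); with O(¬grant_access) we get O(delete_contract).
With premise 4, O(delete_contract → ¬open_valve), the K-axiom yields O(¬open_valve).
However, F(¬open_valve) at premise 3 amounts to O(open_valve).
We now have both O(¬open_valve) and O(open_valve) — open_valve is simultaneously obligatory and forbidden, violating the D-axiom.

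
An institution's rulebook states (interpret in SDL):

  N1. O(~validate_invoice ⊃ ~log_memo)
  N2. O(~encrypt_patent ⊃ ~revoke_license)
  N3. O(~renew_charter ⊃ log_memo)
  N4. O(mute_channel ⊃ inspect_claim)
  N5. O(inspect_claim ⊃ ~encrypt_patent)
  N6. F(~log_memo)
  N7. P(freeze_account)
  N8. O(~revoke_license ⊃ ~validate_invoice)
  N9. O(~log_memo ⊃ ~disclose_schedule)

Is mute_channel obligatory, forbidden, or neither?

Forbidden

Premise 6, F(~log_memo), is equivalent to O(log_memo).
The contrapositive of premise 1 (O(~validate_invoice ⊃ ~log_memo)) is O(log_memo ⊃ validate_invoice), and O(log_memo) is already established, so O(validate_invoice).
Premise 8, O(~revoke_license ⊃ ~validate_invoice), contraposes to O(validate_invoice ⊃ revoke_license); with O(validate_invoice) we get O(revoke_license).
Premise 2, O(~encrypt_patent ⊃ ~revoke_license), contraposes to O(revoke_license ⊃ encrypt_patent); with O(revoke_license) we get O(encrypt_patent).
Premise 5, O(inspect_claim ⊃ ~encrypt_patent), contraposes to O(encrypt_patent ⊃ ~inspect_claim); with O(encrypt_patent) we get O(~inspect_claim).
Premise 4, O(mute_channel ⊃ inspect_claim), contraposes to O(~inspect_claim ⊃ ~mute_channel); with O(~inspect_claim) we get O(~mute_channel).
Premises 3, 7, 9 do not contribute to this derivation.
Thus O(~mute_channel), which is F(mute_channel): mute_channel is forbidden.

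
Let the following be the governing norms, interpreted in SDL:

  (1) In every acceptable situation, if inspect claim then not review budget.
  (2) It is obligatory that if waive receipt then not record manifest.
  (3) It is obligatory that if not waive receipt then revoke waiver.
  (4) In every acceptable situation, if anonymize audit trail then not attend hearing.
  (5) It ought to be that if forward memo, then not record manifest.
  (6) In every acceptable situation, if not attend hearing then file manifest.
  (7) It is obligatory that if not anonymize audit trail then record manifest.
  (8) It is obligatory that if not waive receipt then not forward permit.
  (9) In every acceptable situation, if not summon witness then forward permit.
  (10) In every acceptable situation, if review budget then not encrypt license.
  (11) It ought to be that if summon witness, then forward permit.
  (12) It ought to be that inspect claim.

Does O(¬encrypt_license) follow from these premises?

No

Premise 10 is O(review_budget → ¬encrypt_license), but O(review_budget) is not derivable from the premises, so it does not yield O(¬encrypt_license).
No other premise forces O(¬encrypt_license). An ideal world satisfying every premise can still have ¬encrypt_license false, so O(¬encrypt_license) is not derivable.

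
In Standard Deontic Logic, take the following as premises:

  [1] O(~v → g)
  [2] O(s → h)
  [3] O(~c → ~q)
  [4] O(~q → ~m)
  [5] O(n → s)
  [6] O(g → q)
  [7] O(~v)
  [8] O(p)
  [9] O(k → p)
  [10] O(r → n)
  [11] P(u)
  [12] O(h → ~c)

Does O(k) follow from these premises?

No

Premise 9 is O(k → p); even if O(p) held, inferring O(k) would be affirming the consequent — invalid.
No other premise forces O(k). An ideal world satisfying every premise can still have k false, so O(k) is not derivable.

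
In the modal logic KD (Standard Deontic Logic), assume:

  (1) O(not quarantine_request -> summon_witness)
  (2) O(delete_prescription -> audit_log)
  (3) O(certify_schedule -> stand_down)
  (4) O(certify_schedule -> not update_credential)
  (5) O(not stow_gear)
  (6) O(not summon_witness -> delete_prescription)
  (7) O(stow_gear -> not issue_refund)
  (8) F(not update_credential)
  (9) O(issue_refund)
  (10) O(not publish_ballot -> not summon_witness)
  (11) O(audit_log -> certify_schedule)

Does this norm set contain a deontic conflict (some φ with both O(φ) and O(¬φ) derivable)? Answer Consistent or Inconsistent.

Premise 7 is O(stow_gear -> not issue_refund), but O(stow_gear) is not derivable from the premises, so it does not yield O(not issue_refund).
So O(not issue_refund) is not derivable, and the apparent clash with O(issue_refund) does not arise.
A world satisfying every obligation exists (e.g. audit_log=false, certify_schedule=false, delete_prescription=false, issue_refund=true, publish_ballot=true, quarantine_request=false, stand_down=false, stow_gear=false, summon_witness=true, update_credential=true); no atom is both obligatory and forbidden, so the set is consistent.

Consistent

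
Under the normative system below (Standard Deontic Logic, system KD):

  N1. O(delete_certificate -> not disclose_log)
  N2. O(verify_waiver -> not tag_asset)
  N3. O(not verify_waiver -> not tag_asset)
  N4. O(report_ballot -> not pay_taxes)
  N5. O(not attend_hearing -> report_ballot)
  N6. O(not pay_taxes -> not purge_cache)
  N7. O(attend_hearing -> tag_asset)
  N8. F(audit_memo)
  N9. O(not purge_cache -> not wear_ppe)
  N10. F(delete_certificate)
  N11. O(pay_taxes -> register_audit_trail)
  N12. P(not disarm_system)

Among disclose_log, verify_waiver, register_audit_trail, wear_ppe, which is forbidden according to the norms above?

Premises 2 and 3 are O(verify_waiver -> not tag_asset) and O(not verify_waiver -> not tag_asset); every ideal world satisfies verify_waiver or not verify_waiver, so in either case not tag_asset holds — hence O(not tag_asset).
Premise 7 is O(attend_hearing -> tag_asset); contrapositively O(not tag_asset -> not attend_hearing). Since O(not tag_asset) holds, K gives O(not attend_hearing).
From O(not attend_hearing) and premise 5, O(not attend_hearing -> report_ballot), we obtain O(report_ballot).
With premise 4, O(report_ballot -> not pay_taxes), the K-axiom yields O(not pay_taxes).
Premise 6 is O(not pay_taxes -> not purge_cache); since O(not pay_taxes), deontic closure gives O(not purge_cache).
Applying K to premise 9 (O(not purge_cache -> not wear_ppe)) and O(not purge_cache) yields O(not wear_ppe).
So O(not wear_ppe) holds, i.e. wear_ppe is forbidden. None of the other listed options is forbidden under the premises.

wear_ppe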